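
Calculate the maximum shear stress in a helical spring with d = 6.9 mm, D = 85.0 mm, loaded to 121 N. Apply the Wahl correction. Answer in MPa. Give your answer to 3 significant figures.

89.0 MPa

Spring index C = D/d = 85.0/6.9 = 12.3188
K_W = (4C−1)/(4C−4) + 0.615/C = 48.275/45.275 + 0.0499 = 1.1162
τ₀ = 8FD/(πd³) = 8·121·85.0/(π·6.9³) = 82280/1032 = 79.725 MPa
τ_max = K·τ₀ = 1.1162 × 79.725 = 88.988 MPa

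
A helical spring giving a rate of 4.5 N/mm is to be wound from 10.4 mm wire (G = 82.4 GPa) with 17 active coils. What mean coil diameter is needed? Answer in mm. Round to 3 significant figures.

116 mm

D = (Gd⁴/(8N_a·k))^(1/3) = (82.4×10³·10.4⁴/(8·17·4.5))^(1/3)
  = (1.5751e+06)^(1/3) = 116.3509 mm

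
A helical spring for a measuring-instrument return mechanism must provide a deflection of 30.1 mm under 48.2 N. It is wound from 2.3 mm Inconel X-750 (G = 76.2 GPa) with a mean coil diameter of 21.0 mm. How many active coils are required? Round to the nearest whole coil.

Required rate k = F/δ = 48.2/30.1 = 1.6013 N/mm
N_a = Gd⁴/(8D³k) = (76.2×10³ × 2.3⁴)/(8 × 21.0³ × 1.6013)
    = 2.13239e+06 / 118639 = 17.97 → 18 coils

18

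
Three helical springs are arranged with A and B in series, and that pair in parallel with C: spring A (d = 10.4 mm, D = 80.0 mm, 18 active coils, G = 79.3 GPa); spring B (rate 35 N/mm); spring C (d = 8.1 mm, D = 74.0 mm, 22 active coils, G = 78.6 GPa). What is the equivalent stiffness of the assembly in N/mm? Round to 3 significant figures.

14.0 N/mm

k_A = Gd⁴/(8D³N_a) = (79.3×10³)(10.4⁴)/(8·80.0³·18) = 12.583 N/mm
k_C = Gd⁴/(8D³N_a) = (78.6×10³)(8.1⁴)/(8·74.0³·22) = 4.7441 N/mm
Springs A,B series: k_AB = 1/(1/12.583+1/35) = 9.2554 N/mm; parallel with C: k_eq = 9.2554+4.7441 = 13.999 N/mm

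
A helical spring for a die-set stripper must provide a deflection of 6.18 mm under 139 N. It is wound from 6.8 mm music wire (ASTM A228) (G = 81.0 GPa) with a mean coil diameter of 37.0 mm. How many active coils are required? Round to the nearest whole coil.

19

Required rate k = F/δ = 139/6.18 = 22.492 N/mm
N_a = Gd⁴/(8D³k) = (81.0×10³ × 6.8⁴)/(8 × 37.0³ × 22.492)
    = 1.73189e+08 / 9.11426e+06 = 19 → 19 coils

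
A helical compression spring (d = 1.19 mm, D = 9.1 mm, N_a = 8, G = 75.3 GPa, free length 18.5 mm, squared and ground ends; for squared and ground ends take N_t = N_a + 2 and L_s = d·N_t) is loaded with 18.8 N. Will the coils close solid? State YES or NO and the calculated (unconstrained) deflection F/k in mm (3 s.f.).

k = Gd⁴/(8D³N_a) = (75.3×10³)(1.19⁴)/(8·9.1³·8) = 3.131 N/mm
N_t = 10; L_s = 1.19·10 = 11.9 mm; δ_solid = L₀ − L_s = 18.5 − 11.9 = 6.6 mm
δ = F/k = 18.8/3.131 = 6.0045 mm
δ < δ_solid → spring does not go solid

NO, δ = 6.00 mm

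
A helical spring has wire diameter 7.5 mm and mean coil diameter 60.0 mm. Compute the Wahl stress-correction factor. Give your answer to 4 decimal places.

C = D/d = 60.0/7.5 = 8.0000
K_W = (4C−1)/(4C−4) + 0.615/C = 31.000/28.000 + 0.0769 = 1.1840

1.1840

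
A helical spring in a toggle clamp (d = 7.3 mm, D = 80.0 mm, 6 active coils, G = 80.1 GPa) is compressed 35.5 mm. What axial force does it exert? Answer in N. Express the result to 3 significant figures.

329 N

k = Gd⁴/(8D³N_a) = (80.1×10³)(7.3⁴)/(8·80.0³·6) = 9.2558 N/mm
F = k·δ = 9.2558 × 35.5 = 328.58 N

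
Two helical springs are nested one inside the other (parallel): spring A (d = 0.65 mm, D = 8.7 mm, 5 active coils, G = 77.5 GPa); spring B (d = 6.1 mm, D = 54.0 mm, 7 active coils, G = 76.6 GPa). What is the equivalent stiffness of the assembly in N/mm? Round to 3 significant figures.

12.6 N/mm

k_A = Gd⁴/(8D³N_a) = (77.5×10³)(0.65⁴)/(8·8.7³·5) = 0.52522 N/mm
k_B = Gd⁴/(8D³N_a) = (76.6×10³)(6.1⁴)/(8·54.0³·7) = 12.028 N/mm
Parallel: k_eq = 0.52522 + 12.028 = 12.553 N/mm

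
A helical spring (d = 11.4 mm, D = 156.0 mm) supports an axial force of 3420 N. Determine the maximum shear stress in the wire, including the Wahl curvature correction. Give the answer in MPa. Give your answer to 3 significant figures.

1010 MPa

Spring index C = D/d = 156.0/11.4 = 13.6842
K_W = (4C−1)/(4C−4) + 0.615/C = 53.737/50.737 + 0.0449 = 1.1041
τ₀ = 8FD/(πd³) = 8·3420·156.0/(π·11.4³) = 4.26816e+06/4654.4 = 917.01 MPa
τ_max = K·τ₀ = 1.1041 × 917.01 = 1012.4 MPa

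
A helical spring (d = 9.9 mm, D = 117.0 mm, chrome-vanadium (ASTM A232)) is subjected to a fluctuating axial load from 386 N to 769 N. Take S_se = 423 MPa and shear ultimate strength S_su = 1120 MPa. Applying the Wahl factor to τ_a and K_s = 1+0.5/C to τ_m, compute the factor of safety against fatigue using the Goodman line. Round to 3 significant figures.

C = D/d = 117.0/9.9 = 11.8182; K_W = (4C−1)/(4C−4)+0.615/C = 1.1214; K_s = 1+0.5/C = 1.0423
F_a = (F_max−F_min)/2 = 191.5 N; F_m = (F_max+F_min)/2 = 577.5 N
τ_a = K_W·8F_aD/(πd³) = 1.1214 × 58.802 = 65.938 MPa
τ_m = K_s·8F_mD/(πd³) = 1.0423 × 177.33 = 184.83 MPa
Goodman: 1/n_f = τ_a/S_se + τ_m/S_su = 65.938/423 + 184.83/1120 = 0.15588 + 0.16503 = 0.32091
n_f = 1/0.32091 = 3.116

3.12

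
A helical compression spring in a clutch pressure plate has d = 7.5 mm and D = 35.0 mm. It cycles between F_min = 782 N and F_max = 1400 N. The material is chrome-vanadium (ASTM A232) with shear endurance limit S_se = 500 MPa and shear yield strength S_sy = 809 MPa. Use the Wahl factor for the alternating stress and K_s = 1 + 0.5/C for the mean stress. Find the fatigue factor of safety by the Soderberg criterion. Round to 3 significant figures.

C = D/d = 35.0/7.5 = 4.6667; K_W = (4C−1)/(4C−4)+0.615/C = 1.3363; K_s = 1+0.5/C = 1.1071
F_a = (F_max−F_min)/2 = 309 N; F_m = (F_max+F_min)/2 = 1091 N
τ_a = K_W·8F_aD/(πd³) = 1.3363 × 65.28 = 87.236 MPa
τ_m = K_s·8F_mD/(πd³) = 1.1071 × 230.49 = 255.18 MPa
Soderberg: 1/n_f = τ_a/S_se + τ_m/S_sy = 87.236/500 + 255.18/809 = 0.17447 + 0.31543 = 0.4899
n_f = 1/0.4899 = 2.041

2.04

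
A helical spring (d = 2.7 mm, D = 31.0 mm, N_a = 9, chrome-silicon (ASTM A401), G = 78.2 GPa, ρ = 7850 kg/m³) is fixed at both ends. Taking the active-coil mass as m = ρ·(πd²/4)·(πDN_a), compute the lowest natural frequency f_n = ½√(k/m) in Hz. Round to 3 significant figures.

111 Hz

k = Gd⁴/(8D³N_a) = (78.2×10³)(2.7⁴)/(8·31.0³·9) = 1.9375 N/mm = 1937.5 N/m
Wire length L = πDN_a = π·31.0·9 = 876.5 mm
m = ρ·(πd²/4)·L = 7850 × 5.7256×10⁻⁶ m² × 0.8765 m = 0.039395 kg
f_n = ½√(k/m) = 0.5·√(1937.5/0.039395) = 0.5·√(49182) = 110.88 Hz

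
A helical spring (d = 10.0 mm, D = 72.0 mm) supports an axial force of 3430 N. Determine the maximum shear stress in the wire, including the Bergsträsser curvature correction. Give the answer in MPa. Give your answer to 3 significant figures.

751 MPa

Spring index C = D/d = 72.0/10.0 = 7.2000
K_B = (4C+2)/(4C−3) = 30.800/25.800 = 1.1938
τ₀ = 8FD/(πd³) = 8·3430·72.0/(π·10.0³) = 1.97568e+06/3141.6 = 628.88 MPa
τ_max = K·τ₀ = 1.1938 × 628.88 = 750.75 MPa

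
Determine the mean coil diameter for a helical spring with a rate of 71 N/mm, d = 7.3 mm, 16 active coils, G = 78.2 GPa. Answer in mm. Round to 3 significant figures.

D = (Gd⁴/(8N_a·k))^(1/3) = (78.2×10³·7.3⁴/(8·16·71))^(1/3)
  = (24436)^(1/3) = 29.0186 mm

29.0 mm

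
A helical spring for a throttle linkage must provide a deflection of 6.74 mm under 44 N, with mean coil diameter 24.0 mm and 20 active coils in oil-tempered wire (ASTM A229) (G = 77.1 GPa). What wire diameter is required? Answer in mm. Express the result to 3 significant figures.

3.70 mm

Required rate k = F/δ = 44/6.74 = 6.5282 N/mm
d = (8D³N_a·k / G)^(1/4) = (8·24.0³·20·6.5282 / (77.1×10³))^0.25
  = (187.28)^0.25 = 3.6993 mm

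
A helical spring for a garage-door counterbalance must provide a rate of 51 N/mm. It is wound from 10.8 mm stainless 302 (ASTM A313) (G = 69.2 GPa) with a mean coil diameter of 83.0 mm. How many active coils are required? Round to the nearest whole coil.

4

N_a = Gd⁴/(8D³k) = (69.2×10³ × 10.8⁴)/(8 × 83.0³ × 51)
    = 9.41458e+08 / 2.33289e+08 = 4.036 → 4 coils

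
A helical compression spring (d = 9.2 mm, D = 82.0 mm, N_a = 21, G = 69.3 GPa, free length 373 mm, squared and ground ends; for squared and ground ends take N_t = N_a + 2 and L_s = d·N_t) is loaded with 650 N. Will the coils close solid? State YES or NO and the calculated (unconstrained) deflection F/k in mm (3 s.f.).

k = Gd⁴/(8D³N_a) = (69.3×10³)(9.2⁴)/(8·82.0³·21) = 5.3596 N/mm
N_t = 23; L_s = 9.2·23 = 211.6 mm; δ_solid = L₀ − L_s = 373 − 211.6 = 161.4 mm
δ = F/k = 650/5.3596 = 121.28 mm
δ < δ_solid → spring does not go solid

NO, δ = 121 mm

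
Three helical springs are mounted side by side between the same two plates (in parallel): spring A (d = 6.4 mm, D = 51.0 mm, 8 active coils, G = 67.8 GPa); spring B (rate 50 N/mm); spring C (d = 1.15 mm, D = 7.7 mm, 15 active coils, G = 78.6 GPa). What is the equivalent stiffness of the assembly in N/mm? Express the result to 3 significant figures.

k_A = Gd⁴/(8D³N_a) = (67.8×10³)(6.4⁴)/(8·51.0³·8) = 13.399 N/mm
k_C = Gd⁴/(8D³N_a) = (78.6×10³)(1.15⁴)/(8·7.7³·15) = 2.5093 N/mm
Parallel: k_eq = 13.399 + 50 + 2.5093 = 65.908 N/mm

65.9 N/mm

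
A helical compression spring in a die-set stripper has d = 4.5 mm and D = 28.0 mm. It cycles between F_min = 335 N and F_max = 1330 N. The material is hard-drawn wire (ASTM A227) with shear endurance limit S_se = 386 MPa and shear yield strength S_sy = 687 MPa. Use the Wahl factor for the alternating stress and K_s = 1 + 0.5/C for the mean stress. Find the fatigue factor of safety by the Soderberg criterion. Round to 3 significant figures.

C = D/d = 28.0/4.5 = 6.2222; K_W = (4C−1)/(4C−4)+0.615/C = 1.2425; K_s = 1+0.5/C = 1.0804
F_a = (F_max−F_min)/2 = 497.5 N; F_m = (F_max+F_min)/2 = 832.5 N
τ_a = K_W·8F_aD/(πd³) = 1.2425 × 389.27 = 483.65 MPa
τ_m = K_s·8F_mD/(πd³) = 1.0804 × 651.4 = 703.74 MPa
Soderberg: 1/n_f = τ_a/S_se + τ_m/S_sy = 483.65/386 + 703.74/687 = 1.25299 + 1.02437 = 2.2774
n_f = 1/2.2774 = 0.4391

0.439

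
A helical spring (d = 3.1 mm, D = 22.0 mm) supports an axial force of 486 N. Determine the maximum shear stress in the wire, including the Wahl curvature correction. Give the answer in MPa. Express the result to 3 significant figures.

1110 MPa

Spring index C = D/d = 22.0/3.1 = 7.0968
K_W = (4C−1)/(4C−4) + 0.615/C = 27.387/24.387 + 0.0867 = 1.2097
τ₀ = 8FD/(πd³) = 8·486·22.0/(π·3.1³) = 85536/93.591 = 913.93 MPa
τ_max = K·τ₀ = 1.2097 × 913.93 = 1105.6 MPa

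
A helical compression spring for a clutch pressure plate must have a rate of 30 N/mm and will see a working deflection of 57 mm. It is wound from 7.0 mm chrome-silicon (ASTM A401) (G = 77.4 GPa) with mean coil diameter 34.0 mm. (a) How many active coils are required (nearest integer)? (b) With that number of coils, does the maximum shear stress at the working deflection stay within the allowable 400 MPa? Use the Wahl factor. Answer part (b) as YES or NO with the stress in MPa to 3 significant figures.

N_a = Gd⁴/(8D³k) = (77.4×10³)(7.0⁴)/(8·34.0³·30) = 19.7 → N_a = 20
Actual rate k = Gd⁴/(8D³·20) = 29.551 N/mm
Working load F = kδ = 29.551·57 = 1684.4 N
C = 34.0/7.0 = 4.8571; K_W = (4C−1)/(4C−4)+0.615/C = 1.3211
τ_max = K_W·8FD/(πd³) = 1.3211·425.18 = 561.69 MPa
τ_max > 400 MPa → exceeds allowable

(a) 20 coils; (b) NO, τ_max = 562 MPa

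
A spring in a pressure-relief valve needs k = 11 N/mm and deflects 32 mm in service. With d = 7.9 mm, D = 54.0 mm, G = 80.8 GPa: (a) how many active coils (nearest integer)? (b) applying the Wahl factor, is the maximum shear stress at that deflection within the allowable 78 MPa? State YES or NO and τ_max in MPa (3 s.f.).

N_a = Gd⁴/(8D³k) = (80.8×10³)(7.9⁴)/(8·54.0³·11) = 22.71 → N_a = 23
Actual rate k = Gd⁴/(8D³·23) = 10.862 N/mm
Working load F = kδ = 10.862·32 = 347.59 N
C = 54.0/7.9 = 6.8354; K_W = (4C−1)/(4C−4)+0.615/C = 1.2185
τ_max = K_W·8FD/(πd³) = 1.2185·96.945 = 118.13 MPa
τ_max > 78 MPa → exceeds allowable

(a) 23 coils; (b) NO, τ_max = 118 MPa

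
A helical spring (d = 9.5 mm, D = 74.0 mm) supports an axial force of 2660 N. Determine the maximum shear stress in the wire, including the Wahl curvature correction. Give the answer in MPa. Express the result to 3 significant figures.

695 MPa

Spring index C = D/d = 74.0/9.5 = 7.7895
K_W = (4C−1)/(4C−4) + 0.615/C = 30.158/27.158 + 0.0790 = 1.1894
τ₀ = 8FD/(πd³) = 8·2660·74.0/(π·9.5³) = 1.57472e+06/2693.5 = 584.63 MPa
τ_max = K·τ₀ = 1.1894 × 584.63 = 695.37 MPa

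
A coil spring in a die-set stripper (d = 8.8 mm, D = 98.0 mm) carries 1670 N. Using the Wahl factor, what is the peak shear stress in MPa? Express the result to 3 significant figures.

Spring index C = D/d = 98.0/8.8 = 11.1364
K_W = (4C−1)/(4C−4) + 0.615/C = 43.545/40.545 + 0.0552 = 1.1292
τ₀ = 8FD/(πd³) = 8·1670·98.0/(π·8.8³) = 1.30928e+06/2140.9 = 611.55 MPa
τ_max = K·τ₀ = 1.1292 × 611.55 = 690.58 MPa

691 MPa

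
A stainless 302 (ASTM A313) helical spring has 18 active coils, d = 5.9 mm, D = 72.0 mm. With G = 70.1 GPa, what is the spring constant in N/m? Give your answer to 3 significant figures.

1580 N/m

k = Gd⁴/(8D³N_a) = (70.1×10³ × 5.9⁴) / (8 × 72.0³ × 18)
  = 8.49427e+07 / 5.37477e+07 = 1.5804 N/mm = 1580.4 N/m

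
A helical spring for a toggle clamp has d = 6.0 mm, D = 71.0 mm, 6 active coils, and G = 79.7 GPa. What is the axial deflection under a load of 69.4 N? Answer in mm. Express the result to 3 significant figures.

k = Gd⁴/(8D³N_a) = (79.7×10³)(6.0⁴)/(8·71.0³·6) = 6.0124 N/mm
δ = F/k = 69.4 / 6.0124 = 11.543 mm

11.5 mm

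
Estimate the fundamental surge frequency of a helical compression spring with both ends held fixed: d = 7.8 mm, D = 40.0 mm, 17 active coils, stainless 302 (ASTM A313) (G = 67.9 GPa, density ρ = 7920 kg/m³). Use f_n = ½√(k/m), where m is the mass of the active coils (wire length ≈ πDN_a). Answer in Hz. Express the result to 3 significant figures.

k = Gd⁴/(8D³N_a) = (67.9×10³)(7.8⁴)/(8·40.0³·17) = 28.875 N/mm = 28875 N/m
Wire length L = πDN_a = π·40.0·17 = 2136.3 mm
m = ρ·(πd²/4)·L = 7920 × 47.784×10⁻⁶ m² × 2.1363 m = 0.80847 kg
f_n = ½√(k/m) = 0.5·√(28875/0.80847) = 0.5·√(35716) = 94.494 Hz

94.5 Hz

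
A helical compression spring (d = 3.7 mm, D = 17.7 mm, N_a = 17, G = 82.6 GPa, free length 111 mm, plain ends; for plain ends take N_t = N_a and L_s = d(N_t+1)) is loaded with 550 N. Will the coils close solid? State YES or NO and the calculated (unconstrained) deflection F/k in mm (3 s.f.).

NO, δ = 26.8 mm

k = Gd⁴/(8D³N_a) = (82.6×10³)(3.7⁴)/(8·17.7³·17) = 20.527 N/mm
N_t = 17; L_s = 3.7·18 = 66.6 mm; δ_solid = L₀ − L_s = 111 − 66.6 = 44.4 mm
δ = F/k = 550/20.527 = 26.794 mm
δ < δ_solid → spring does not go solid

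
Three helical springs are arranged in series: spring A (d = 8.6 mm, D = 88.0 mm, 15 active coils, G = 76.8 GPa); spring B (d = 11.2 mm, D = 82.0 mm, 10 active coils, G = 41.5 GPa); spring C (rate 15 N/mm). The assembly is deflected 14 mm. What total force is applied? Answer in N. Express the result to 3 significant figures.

k_A = Gd⁴/(8D³N_a) = (76.8×10³)(8.6⁴)/(8·88.0³·15) = 5.1372 N/mm
k_B = Gd⁴/(8D³N_a) = (41.5×10³)(11.2⁴)/(8·82.0³·10) = 14.804 N/mm
Series: 1/k_eq = 1/5.1372 + 1/14.804 + 1/15 = 0.32887; k_eq = 3.0407 N/mm
F = k_eq·δ = 3.0407·14 = 42.57 N

42.6 N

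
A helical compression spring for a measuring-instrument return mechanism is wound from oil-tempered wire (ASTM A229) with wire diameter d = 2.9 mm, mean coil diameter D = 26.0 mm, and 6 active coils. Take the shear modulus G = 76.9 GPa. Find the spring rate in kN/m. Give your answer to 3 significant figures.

k = Gd⁴/(8D³N_a) = (76.9×10³ × 2.9⁴) / (8 × 26.0³ × 6)
  = 5.43899e+06 / 843648 = 6.447 N/mm

6.45 kN/m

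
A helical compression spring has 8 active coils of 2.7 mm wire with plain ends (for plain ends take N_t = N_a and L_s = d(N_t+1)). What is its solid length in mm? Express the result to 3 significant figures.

24.3 mm

plain ends: N_t = N_a = 8
L_s = d·(N_t+1) = 2.7 × 9 = 24.3 mm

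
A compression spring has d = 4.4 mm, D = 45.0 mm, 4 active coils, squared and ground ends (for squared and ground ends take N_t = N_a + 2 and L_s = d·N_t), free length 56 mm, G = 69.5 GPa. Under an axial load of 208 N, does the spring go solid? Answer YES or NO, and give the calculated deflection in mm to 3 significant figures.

k = Gd⁴/(8D³N_a) = (69.5×10³)(4.4⁴)/(8·45.0³·4) = 8.9332 N/mm
N_t = 6; L_s = 4.4·6 = 26.4 mm; δ_solid = L₀ − L_s = 56 − 26.4 = 29.6 mm
δ = F/k = 208/8.9332 = 23.284 mm
δ < δ_solid → spring does not go solid

NO, δ = 23.3 mm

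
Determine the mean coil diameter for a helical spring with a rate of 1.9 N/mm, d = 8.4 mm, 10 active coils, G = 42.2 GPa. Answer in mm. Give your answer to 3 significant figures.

111 mm

D = (Gd⁴/(8N_a·k))^(1/3) = (42.2×10³·8.4⁴/(8·10·1.9))^(1/3)
  = (1.38225e+06)^(1/3) = 111.3941 mm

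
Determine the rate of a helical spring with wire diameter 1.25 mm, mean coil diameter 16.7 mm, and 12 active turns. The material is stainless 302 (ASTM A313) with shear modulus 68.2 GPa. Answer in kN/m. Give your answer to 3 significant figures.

0.372 kN/m

k = Gd⁴/(8D³N_a) = (68.2×10³ × 1.25⁴) / (8 × 16.7³ × 12)
  = 166504 / 447116 = 0.37239 N/mm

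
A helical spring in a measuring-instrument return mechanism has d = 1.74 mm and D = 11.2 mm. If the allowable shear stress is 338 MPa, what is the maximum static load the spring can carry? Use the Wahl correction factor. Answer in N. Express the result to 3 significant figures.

C = D/d = 11.2/1.74 = 6.4368
K_W = (4C−1)/(4C−4) + 0.615/C = 24.747/21.747 + 0.0955 = 1.2335
τ_max = K·8FD/(πd³) → F_max = τ_allow·πd³/(8DK)
F_max = 338·π·1.74³/(8·11.2·1.2335) = 5593.9/110.52 = 50.614 N

50.6 N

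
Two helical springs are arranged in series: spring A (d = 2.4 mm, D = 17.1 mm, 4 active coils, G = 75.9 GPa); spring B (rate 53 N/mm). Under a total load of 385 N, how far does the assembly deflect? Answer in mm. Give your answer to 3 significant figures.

k_A = Gd⁴/(8D³N_a) = (75.9×10³)(2.4⁴)/(8·17.1³·4) = 15.738 N/mm
Series: 1/k_eq = 1/15.738 + 1/53 = 0.082409; k_eq = 12.135 N/mm
δ = F/k_eq = 385/12.135 = 31.727 mm

31.7 mm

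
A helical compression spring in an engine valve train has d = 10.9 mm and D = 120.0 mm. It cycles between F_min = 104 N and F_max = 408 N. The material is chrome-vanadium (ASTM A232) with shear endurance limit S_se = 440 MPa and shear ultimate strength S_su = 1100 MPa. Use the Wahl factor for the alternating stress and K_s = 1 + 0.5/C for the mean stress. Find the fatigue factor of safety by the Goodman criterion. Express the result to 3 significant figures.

6.69

C = D/d = 120.0/10.9 = 11.0092; K_W = (4C−1)/(4C−4)+0.615/C = 1.1308; K_s = 1+0.5/C = 1.0454
F_a = (F_max−F_min)/2 = 152 N; F_m = (F_max+F_min)/2 = 256 N
τ_a = K_W·8F_aD/(πd³) = 1.1308 × 35.866 = 40.557 MPa
τ_m = K_s·8F_mD/(πd³) = 1.0454 × 60.406 = 63.15 MPa
Goodman: 1/n_f = τ_a/S_se + τ_m/S_su = 40.557/440 + 63.15/1100 = 0.09218 + 0.05741 = 0.14958
n_f = 1/0.14958 = 6.685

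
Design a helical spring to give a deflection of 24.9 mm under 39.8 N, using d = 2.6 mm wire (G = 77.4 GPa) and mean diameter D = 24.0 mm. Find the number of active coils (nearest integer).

Required rate k = F/δ = 39.8/24.9 = 1.5984 N/mm
N_a = Gd⁴/(8D³k) = (77.4×10³ × 2.6⁴)/(8 × 24.0³ × 1.5984)
    = 3.53699e+06 / 176770 = 20.01 → 20 coils

20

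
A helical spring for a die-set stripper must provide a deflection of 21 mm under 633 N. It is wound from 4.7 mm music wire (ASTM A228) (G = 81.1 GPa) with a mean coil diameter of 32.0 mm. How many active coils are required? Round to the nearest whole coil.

5

Required rate k = F/δ = 633/21 = 30.143 N/mm
N_a = Gd⁴/(8D³k) = (81.1×10³ × 4.7⁴)/(8 × 32.0³ × 30.143)
    = 3.95742e+07 / 7.90177e+06 = 5.008 → 5 coils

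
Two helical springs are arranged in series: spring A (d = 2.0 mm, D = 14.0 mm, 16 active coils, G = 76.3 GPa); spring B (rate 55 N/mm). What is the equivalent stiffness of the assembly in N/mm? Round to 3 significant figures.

k_A = Gd⁴/(8D³N_a) = (76.3×10³)(2.0⁴)/(8·14.0³·16) = 3.4758 N/mm
Series: 1/k_eq = 1/3.4758 + 1/55 = 0.30589; k_eq = 3.2692 N/mm

3.27 N/mm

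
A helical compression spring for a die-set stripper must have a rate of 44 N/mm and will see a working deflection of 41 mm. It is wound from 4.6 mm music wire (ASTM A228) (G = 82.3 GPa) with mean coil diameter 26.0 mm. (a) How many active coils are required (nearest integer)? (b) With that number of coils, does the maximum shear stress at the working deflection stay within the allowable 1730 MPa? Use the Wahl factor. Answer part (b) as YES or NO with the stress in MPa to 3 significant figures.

(a) 6 coils; (b) YES, τ_max = 1550 MPa

N_a = Gd⁴/(8D³k) = (82.3×10³)(4.6⁴)/(8·26.0³·44) = 5.956 → N_a = 6
Actual rate k = Gd⁴/(8D³·6) = 43.679 N/mm
Working load F = kδ = 43.679·41 = 1790.8 N
C = 26.0/4.6 = 5.6522; K_W = (4C−1)/(4C−4)+0.615/C = 1.2700
τ_max = K_W·8FD/(πd³) = 1.2700·1218.1 = 1547.1 MPa
τ_max ≤ 1730 MPa → acceptable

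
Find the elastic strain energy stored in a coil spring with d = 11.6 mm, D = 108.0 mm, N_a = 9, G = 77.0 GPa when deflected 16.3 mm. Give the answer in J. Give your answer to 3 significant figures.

2.04 J

k = Gd⁴/(8D³N_a) = (77.0×10³)(11.6⁴)/(8·108.0³·9) = 15.372 N/mm
U = ½kδ² = 0.5 × 15.372 × 16.3² = 2042 N·mm = 2.042 J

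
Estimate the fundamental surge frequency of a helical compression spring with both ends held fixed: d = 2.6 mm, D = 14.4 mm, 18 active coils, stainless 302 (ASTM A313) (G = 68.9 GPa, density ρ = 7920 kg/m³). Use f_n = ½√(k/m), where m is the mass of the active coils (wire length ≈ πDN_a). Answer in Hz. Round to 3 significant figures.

231 Hz

k = Gd⁴/(8D³N_a) = (68.9×10³)(2.6⁴)/(8·14.4³·18) = 7.3226 N/mm = 7322.6 N/m
Wire length L = πDN_a = π·14.4·18 = 814.3 mm
m = ρ·(πd²/4)·L = 7920 × 5.3093×10⁻⁶ m² × 0.8143 m = 0.034241 kg
f_n = ½√(k/m) = 0.5·√(7322.6/0.034241) = 0.5·√(2.1385e+05) = 231.22 Hz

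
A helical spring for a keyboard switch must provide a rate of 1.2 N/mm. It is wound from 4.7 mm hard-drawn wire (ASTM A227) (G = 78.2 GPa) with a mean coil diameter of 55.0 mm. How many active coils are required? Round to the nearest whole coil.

24

N_a = Gd⁴/(8D³k) = (78.2×10³ × 4.7⁴)/(8 × 55.0³ × 1.2)
    = 3.81591e+07 / 1.5972e+06 = 23.89 → 24 coils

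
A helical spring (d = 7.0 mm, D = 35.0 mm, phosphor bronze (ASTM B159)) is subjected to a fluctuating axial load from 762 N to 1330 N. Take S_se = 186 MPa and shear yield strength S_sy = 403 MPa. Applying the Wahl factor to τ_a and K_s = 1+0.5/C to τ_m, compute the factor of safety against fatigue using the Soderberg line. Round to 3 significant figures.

C = D/d = 35.0/7.0 = 5.0000; K_W = (4C−1)/(4C−4)+0.615/C = 1.3105; K_s = 1+0.5/C = 1.1000
F_a = (F_max−F_min)/2 = 284 N; F_m = (F_max+F_min)/2 = 1046 N
τ_a = K_W·8F_aD/(πd³) = 1.3105 × 73.796 = 96.71 MPa
τ_m = K_s·8F_mD/(πd³) = 1.1000 × 271.8 = 298.98 MPa
Soderberg: 1/n_f = τ_a/S_se + τ_m/S_sy = 96.71/186 + 298.98/403 = 0.51994 + 0.74188 = 1.2618
n_f = 1/1.2618 = 0.7925

0.793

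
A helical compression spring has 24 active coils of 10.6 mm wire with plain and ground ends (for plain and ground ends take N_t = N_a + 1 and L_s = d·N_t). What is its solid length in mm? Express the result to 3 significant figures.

265 mm

plain and ground ends: N_t = N_a + 1 = 24 + 1 = 25
L_s = d·N_t = 10.6 × 25 = 265 mm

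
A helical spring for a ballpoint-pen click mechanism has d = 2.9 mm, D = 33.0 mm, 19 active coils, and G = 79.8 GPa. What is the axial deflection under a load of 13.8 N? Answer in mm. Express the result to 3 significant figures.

13.4 mm

k = Gd⁴/(8D³N_a) = (79.8×10³)(2.9⁴)/(8·33.0³·19) = 1.0333 N/mm
δ = F/k = 13.8 / 1.0333 = 13.356 mm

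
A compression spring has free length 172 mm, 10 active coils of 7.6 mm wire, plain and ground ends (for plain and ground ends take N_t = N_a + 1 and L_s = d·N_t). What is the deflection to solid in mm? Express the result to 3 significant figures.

N_t = 11; L_s = 7.6·11 = 83.6 mm
δ_solid = L₀ − L_s = 172 − 83.6 = 88.4 mm

88.4 mm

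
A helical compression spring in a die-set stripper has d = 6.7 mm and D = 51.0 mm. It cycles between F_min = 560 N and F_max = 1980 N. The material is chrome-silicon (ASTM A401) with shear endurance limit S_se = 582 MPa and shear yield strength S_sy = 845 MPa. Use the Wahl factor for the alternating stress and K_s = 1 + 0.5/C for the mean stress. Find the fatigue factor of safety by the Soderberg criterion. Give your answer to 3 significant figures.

0.757

C = D/d = 51.0/6.7 = 7.6119; K_W = (4C−1)/(4C−4)+0.615/C = 1.1942; K_s = 1+0.5/C = 1.0657
F_a = (F_max−F_min)/2 = 710 N; F_m = (F_max+F_min)/2 = 1270 N
τ_a = K_W·8F_aD/(πd³) = 1.1942 × 306.58 = 366.13 MPa
τ_m = K_s·8F_mD/(πd³) = 1.0657 × 548.39 = 584.41 MPa
Soderberg: 1/n_f = τ_a/S_se + τ_m/S_sy = 366.13/582 + 584.41/845 = 0.62908 + 0.69161 = 1.3207
n_f = 1/1.3207 = 0.7572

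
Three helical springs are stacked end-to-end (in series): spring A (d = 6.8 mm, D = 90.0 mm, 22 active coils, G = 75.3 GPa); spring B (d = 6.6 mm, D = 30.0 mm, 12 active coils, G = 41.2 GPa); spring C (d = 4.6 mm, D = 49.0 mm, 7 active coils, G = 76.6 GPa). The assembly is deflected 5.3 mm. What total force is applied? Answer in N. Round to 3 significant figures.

5.19 N

k_A = Gd⁴/(8D³N_a) = (75.3×10³)(6.8⁴)/(8·90.0³·22) = 1.2548 N/mm
k_B = Gd⁴/(8D³N_a) = (41.2×10³)(6.6⁴)/(8·30.0³·12) = 30.16 N/mm
k_C = Gd⁴/(8D³N_a) = (76.6×10³)(4.6⁴)/(8·49.0³·7) = 5.2058 N/mm
Series: 1/k_eq = 1/1.2548 + 1/30.16 + 1/5.2058 = 1.0222; k_eq = 0.97832 N/mm
F = k_eq·δ = 0.97832·5.3 = 5.1851 N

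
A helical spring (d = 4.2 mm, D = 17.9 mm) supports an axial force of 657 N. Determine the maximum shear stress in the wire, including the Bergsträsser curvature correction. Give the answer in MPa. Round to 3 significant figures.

Spring index C = D/d = 17.9/4.2 = 4.2619
K_B = (4C+2)/(4C−3) = 19.048/14.048 = 1.3559
τ₀ = 8FD/(πd³) = 8·657·17.9/(π·4.2³) = 94082.4/232.75 = 404.21 MPa
τ_max = K·τ₀ = 1.3559 × 404.21 = 548.09 MPa

548 MPa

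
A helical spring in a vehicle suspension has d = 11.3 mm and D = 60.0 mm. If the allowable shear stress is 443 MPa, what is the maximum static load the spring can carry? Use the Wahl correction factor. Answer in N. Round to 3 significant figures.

3240 N

C = D/d = 60.0/11.3 = 5.3097
K_W = (4C−1)/(4C−4) + 0.615/C = 20.239/17.239 + 0.1158 = 1.2898
τ_max = K·8FD/(πd³) → F_max = τ_allow·πd³/(8DK)
F_max = 443·π·11.3³/(8·60.0·1.2898) = 2.0081e+06/619.13 = 3243.5 N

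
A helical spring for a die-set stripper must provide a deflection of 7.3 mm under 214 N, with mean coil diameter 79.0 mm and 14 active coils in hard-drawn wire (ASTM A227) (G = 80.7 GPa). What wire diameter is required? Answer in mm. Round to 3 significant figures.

Required rate k = F/δ = 214/7.3 = 29.315 N/mm
d = (8D³N_a·k / G)^(1/4) = (8·79.0³·14·29.315 / (80.7×10³))^0.25
  = (20059)^0.25 = 11.9009 mm

11.9 mm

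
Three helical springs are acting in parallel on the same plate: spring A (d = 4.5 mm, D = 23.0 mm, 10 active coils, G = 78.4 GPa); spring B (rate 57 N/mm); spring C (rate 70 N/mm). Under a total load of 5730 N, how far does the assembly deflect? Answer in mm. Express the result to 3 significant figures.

k_A = Gd⁴/(8D³N_a) = (78.4×10³)(4.5⁴)/(8·23.0³·10) = 33.029 N/mm
Parallel: k_eq = 33.029 + 57 + 70 = 160.03 N/mm
δ = F/k_eq = 5730/160.03 = 35.806 mm

35.8 mm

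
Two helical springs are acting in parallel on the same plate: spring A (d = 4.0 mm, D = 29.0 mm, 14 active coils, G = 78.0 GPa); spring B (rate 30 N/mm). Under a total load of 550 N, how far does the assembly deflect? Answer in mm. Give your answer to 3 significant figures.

14.7 mm

k_A = Gd⁴/(8D³N_a) = (78.0×10³)(4.0⁴)/(8·29.0³·14) = 7.3101 N/mm
Parallel: k_eq = 7.3101 + 30 = 37.31 N/mm
δ = F/k_eq = 550/37.31 = 14.741 mm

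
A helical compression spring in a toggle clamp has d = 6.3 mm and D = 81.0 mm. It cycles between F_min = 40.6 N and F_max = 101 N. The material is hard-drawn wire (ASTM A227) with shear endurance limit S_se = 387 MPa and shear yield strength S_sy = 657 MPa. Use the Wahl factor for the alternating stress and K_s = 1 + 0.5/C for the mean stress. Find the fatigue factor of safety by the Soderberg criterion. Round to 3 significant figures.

C = D/d = 81.0/6.3 = 12.8571; K_W = (4C−1)/(4C−4)+0.615/C = 1.1111; K_s = 1+0.5/C = 1.0389
F_a = (F_max−F_min)/2 = 30.2 N; F_m = (F_max+F_min)/2 = 70.8 N
τ_a = K_W·8F_aD/(πd³) = 1.1111 × 24.912 = 27.679 MPa
τ_m = K_s·8F_mD/(πd³) = 1.0389 × 58.403 = 60.674 MPa
Soderberg: 1/n_f = τ_a/S_se + τ_m/S_sy = 27.679/387 + 60.674/657 = 0.07152 + 0.09235 = 0.16387
n_f = 1/0.16387 = 6.102

6.10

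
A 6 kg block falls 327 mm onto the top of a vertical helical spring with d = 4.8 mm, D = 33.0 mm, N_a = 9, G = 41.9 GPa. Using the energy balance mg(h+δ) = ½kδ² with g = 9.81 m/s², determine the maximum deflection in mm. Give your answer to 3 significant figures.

74.1 mm

k = Gd⁴/(8D³N_a) = (41.9×10³)(4.8⁴)/(8·33.0³·9) = 8.5962 N/mm
W = mg = 6 × 9.81 = 58.86 N
½kδ² − Wδ − Wh = 0 → δ = (W + √(W² + 2kWh))/k
δ = (58.86 + √(3464.5 + 330904))/8.5962 = (58.86 + 578.25)/8.5962 = 74.115 mm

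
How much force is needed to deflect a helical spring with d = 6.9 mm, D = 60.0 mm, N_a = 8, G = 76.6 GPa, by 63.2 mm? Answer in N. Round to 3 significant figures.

794 N

k = Gd⁴/(8D³N_a) = (76.6×10³)(6.9⁴)/(8·60.0³·8) = 12.56 N/mm
F = k·δ = 12.56 × 63.2 = 793.8 N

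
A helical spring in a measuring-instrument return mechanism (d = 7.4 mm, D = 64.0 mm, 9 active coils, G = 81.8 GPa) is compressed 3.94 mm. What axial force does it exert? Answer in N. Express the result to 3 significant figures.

51.2 N

k = Gd⁴/(8D³N_a) = (81.8×10³)(7.4⁴)/(8·64.0³·9) = 12.996 N/mm
F = k·δ = 12.996 × 3.94 = 51.204 N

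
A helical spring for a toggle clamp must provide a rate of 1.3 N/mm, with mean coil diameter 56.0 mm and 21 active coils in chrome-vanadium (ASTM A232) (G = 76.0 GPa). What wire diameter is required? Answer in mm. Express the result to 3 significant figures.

4.74 mm

d = (8D³N_a·k / G)^(1/4) = (8·56.0³·21·1.3 / (76.0×10³))^0.25
  = (504.66)^0.25 = 4.7397 mm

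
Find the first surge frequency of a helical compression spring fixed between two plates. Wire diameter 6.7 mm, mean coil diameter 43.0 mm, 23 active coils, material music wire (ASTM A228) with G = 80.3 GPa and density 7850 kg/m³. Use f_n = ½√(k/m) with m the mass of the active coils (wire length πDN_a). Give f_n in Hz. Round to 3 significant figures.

k = Gd⁴/(8D³N_a) = (80.3×10³)(6.7⁴)/(8·43.0³·23) = 11.061 N/mm = 11061 N/m
Wire length L = πDN_a = π·43.0·23 = 3107 mm
m = ρ·(πd²/4)·L = 7850 × 35.257×10⁻⁶ m² × 3.107 m = 0.85991 kg
f_n = ½√(k/m) = 0.5·√(11061/0.85991) = 0.5·√(12863) = 56.707 Hz

56.7 Hz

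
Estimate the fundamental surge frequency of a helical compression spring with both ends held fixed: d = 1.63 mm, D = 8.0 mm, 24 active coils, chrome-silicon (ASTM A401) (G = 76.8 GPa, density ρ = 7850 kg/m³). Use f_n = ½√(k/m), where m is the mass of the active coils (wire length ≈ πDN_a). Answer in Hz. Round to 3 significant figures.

k = Gd⁴/(8D³N_a) = (76.8×10³)(1.63⁴)/(8·8.0³·24) = 5.5149 N/mm = 5514.9 N/m
Wire length L = πDN_a = π·8.0·24 = 603.19 mm
m = ρ·(πd²/4)·L = 7850 × 2.0867×10⁻⁶ m² × 0.60319 m = 0.0098807 kg
f_n = ½√(k/m) = 0.5·√(5514.9/0.0098807) = 0.5·√(5.5815e+05) = 373.55 Hz

374 Hz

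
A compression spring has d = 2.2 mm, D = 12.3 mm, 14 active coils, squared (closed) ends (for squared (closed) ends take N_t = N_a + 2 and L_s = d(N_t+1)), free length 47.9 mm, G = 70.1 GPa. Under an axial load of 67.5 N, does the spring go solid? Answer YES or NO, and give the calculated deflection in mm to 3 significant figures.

NO, δ = 8.57 mm

k = Gd⁴/(8D³N_a) = (70.1×10³)(2.2⁴)/(8·12.3³·14) = 7.8791 N/mm
N_t = 16; L_s = 2.2·17 = 37.4 mm; δ_solid = L₀ − L_s = 47.9 − 37.4 = 10.5 mm
δ = F/k = 67.5/7.8791 = 8.567 mm
δ < δ_solid → spring does not go solid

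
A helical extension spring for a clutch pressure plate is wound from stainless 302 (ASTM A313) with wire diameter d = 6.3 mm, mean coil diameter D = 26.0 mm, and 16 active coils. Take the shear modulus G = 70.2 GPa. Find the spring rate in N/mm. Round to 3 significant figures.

49.2 N/mm

k = Gd⁴/(8D³N_a) = (70.2×10³ × 6.3⁴) / (8 × 26.0³ × 16)
  = 1.10586e+08 / 2.24973e+06 = 49.155 N/mm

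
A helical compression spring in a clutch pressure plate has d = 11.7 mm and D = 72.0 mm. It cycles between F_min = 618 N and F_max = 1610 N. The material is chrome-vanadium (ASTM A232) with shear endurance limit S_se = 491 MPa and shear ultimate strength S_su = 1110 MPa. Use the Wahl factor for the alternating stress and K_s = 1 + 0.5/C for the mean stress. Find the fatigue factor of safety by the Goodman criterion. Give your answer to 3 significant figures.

3.73

C = D/d = 72.0/11.7 = 6.1538; K_W = (4C−1)/(4C−4)+0.615/C = 1.2455; K_s = 1+0.5/C = 1.0813
F_a = (F_max−F_min)/2 = 496 N; F_m = (F_max+F_min)/2 = 1114 N
τ_a = K_W·8F_aD/(πd³) = 1.2455 × 56.78 = 70.717 MPa
τ_m = K_s·8F_mD/(πd³) = 1.0813 × 127.53 = 137.89 MPa
Goodman: 1/n_f = τ_a/S_se + τ_m/S_su = 70.717/491 + 137.89/1110 = 0.14403 + 0.12422 = 0.26825
n_f = 1/0.26825 = 3.728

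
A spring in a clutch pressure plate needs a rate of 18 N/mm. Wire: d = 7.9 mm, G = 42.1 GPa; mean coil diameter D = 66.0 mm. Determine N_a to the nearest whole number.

4

N_a = Gd⁴/(8D³k) = (42.1×10³ × 7.9⁴)/(8 × 66.0³ × 18)
    = 1.6398e+08 / 4.13994e+07 = 3.961 → 4 coils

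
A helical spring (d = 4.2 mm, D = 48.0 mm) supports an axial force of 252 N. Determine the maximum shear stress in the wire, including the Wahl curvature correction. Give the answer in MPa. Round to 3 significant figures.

468 MPa

Spring index C = D/d = 48.0/4.2 = 11.4286
K_W = (4C−1)/(4C−4) + 0.615/C = 44.714/41.714 + 0.0538 = 1.1257
τ₀ = 8FD/(πd³) = 8·252·48.0/(π·4.2³) = 96768/232.75 = 415.75 MPa
τ_max = K·τ₀ = 1.1257 × 415.75 = 468.02 MPa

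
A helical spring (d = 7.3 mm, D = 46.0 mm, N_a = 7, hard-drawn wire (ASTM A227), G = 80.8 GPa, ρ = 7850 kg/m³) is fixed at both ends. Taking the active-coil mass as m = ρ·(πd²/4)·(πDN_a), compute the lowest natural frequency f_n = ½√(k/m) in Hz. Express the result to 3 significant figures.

k = Gd⁴/(8D³N_a) = (80.8×10³)(7.3⁴)/(8·46.0³·7) = 42.096 N/mm = 42096 N/m
Wire length L = πDN_a = π·46.0·7 = 1011.6 mm
m = ρ·(πd²/4)·L = 7850 × 41.854×10⁻⁶ m² × 1.0116 m = 0.33236 kg
f_n = ½√(k/m) = 0.5·√(42096/0.33236) = 0.5·√(1.2666e+05) = 177.94 Hz

178 Hz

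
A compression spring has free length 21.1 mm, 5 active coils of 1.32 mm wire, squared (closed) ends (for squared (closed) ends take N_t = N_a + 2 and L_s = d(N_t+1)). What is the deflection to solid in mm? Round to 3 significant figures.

N_t = 7; L_s = 1.32·8 = 10.56 mm
δ_solid = L₀ − L_s = 21.1 − 10.56 = 10.54 mm

10.5 mm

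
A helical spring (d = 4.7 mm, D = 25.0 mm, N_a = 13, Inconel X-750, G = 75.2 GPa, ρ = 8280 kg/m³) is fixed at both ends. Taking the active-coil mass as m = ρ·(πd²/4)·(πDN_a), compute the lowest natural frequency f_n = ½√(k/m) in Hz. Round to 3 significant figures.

196 Hz

k = Gd⁴/(8D³N_a) = (75.2×10³)(4.7⁴)/(8·25.0³·13) = 22.582 N/mm = 22582 N/m
Wire length L = πDN_a = π·25.0·13 = 1021 mm
m = ρ·(πd²/4)·L = 8280 × 17.349×10⁻⁶ m² × 1.021 m = 0.14667 kg
f_n = ½√(k/m) = 0.5·√(22582/0.14667) = 0.5·√(1.5396e+05) = 196.19 Hz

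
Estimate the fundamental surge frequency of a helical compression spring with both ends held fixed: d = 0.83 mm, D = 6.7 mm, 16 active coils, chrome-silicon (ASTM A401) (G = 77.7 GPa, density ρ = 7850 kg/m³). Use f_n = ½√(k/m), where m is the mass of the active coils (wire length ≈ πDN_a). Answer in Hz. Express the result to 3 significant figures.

409 Hz

k = Gd⁴/(8D³N_a) = (77.7×10³)(0.83⁴)/(8·6.7³·16) = 0.95785 N/mm = 957.85 N/m
Wire length L = πDN_a = π·6.7·16 = 336.78 mm
m = ρ·(πd²/4)·L = 7850 × 0.54106×10⁻⁶ m² × 0.33678 m = 0.0014304 kg
f_n = ½√(k/m) = 0.5·√(957.85/0.0014304) = 0.5·√(6.6964e+05) = 409.16 Hz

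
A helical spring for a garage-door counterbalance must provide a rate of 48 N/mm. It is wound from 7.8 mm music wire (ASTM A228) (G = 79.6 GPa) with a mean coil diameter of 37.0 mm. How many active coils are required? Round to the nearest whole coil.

15

N_a = Gd⁴/(8D³k) = (79.6×10³ × 7.8⁴)/(8 × 37.0³ × 48)
    = 2.9464e+08 / 1.94508e+07 = 15.15 → 15 coils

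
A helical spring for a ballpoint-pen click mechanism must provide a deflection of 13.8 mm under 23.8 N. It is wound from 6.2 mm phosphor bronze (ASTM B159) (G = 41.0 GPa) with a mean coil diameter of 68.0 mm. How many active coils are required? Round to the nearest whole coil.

14

Required rate k = F/δ = 23.8/13.8 = 1.7246 N/mm
N_a = Gd⁴/(8D³k) = (41.0×10³ × 6.2⁴)/(8 × 68.0³ × 1.7246)
    = 6.0583e+07 / 4.33825e+06 = 13.96 → 14 coils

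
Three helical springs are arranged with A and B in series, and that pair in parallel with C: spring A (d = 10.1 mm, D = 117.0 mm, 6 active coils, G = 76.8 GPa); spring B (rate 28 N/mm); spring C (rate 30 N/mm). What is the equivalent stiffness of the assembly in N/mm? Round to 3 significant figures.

k_A = Gd⁴/(8D³N_a) = (76.8×10³)(10.1⁴)/(8·117.0³·6) = 10.396 N/mm
Springs A,B series: k_AB = 1/(1/10.396+1/28) = 7.581 N/mm; parallel with C: k_eq = 7.581+30 = 37.581 N/mm

37.6 N/mm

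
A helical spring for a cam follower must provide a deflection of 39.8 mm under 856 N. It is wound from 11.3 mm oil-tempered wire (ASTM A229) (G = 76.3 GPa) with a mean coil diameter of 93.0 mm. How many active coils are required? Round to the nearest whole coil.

Required rate k = F/δ = 856/39.8 = 21.508 N/mm
N_a = Gd⁴/(8D³k) = (76.3×10³ × 11.3⁴)/(8 × 93.0³ × 21.508)
    = 1.24405e+09 / 1.38398e+08 = 8.989 → 9 coils

9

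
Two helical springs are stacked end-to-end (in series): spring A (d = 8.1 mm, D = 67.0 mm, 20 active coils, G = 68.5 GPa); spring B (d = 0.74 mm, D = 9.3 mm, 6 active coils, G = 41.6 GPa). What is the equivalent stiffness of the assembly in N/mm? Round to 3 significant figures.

k_A = Gd⁴/(8D³N_a) = (68.5×10³)(8.1⁴)/(8·67.0³·20) = 6.1275 N/mm
k_B = Gd⁴/(8D³N_a) = (41.6×10³)(0.74⁴)/(8·9.3³·6) = 0.32309 N/mm
Series: 1/k_eq = 1/6.1275 + 1/0.32309 = 3.2583; k_eq = 0.30691 N/mm

0.307 N/mm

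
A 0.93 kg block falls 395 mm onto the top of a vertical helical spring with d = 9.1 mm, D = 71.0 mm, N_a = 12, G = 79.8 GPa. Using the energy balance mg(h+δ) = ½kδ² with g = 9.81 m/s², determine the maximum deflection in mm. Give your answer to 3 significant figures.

21.9 mm

k = Gd⁴/(8D³N_a) = (79.8×10³)(9.1⁴)/(8·71.0³·12) = 15.927 N/mm
W = mg = 0.93 × 9.81 = 9.1233 N
½kδ² − Wδ − Wh = 0 → δ = (W + √(W² + 2kWh))/k
δ = (9.1233 + √(83.235 + 114789))/15.927 = (9.1233 + 338.93)/15.927 = 21.854 mm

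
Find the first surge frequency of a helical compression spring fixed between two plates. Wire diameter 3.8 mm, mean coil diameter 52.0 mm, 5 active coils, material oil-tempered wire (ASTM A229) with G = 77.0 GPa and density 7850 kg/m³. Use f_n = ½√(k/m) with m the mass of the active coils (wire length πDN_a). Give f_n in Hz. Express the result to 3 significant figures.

99.1 Hz

k = Gd⁴/(8D³N_a) = (77.0×10³)(3.8⁴)/(8·52.0³·5) = 2.8547 N/mm = 2854.7 N/m
Wire length L = πDN_a = π·52.0·5 = 816.81 mm
m = ρ·(πd²/4)·L = 7850 × 11.341×10⁻⁶ m² × 0.81681 m = 0.072719 kg
f_n = ½√(k/m) = 0.5·√(2854.7/0.072719) = 0.5·√(39256) = 99.066 Hz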